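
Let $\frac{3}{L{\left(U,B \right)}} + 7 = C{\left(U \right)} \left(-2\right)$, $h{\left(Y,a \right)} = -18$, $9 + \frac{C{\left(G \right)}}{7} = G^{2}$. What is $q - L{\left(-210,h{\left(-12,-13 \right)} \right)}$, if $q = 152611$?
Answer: $\frac{94203870694}{617281} \approx 1.5261 \cdot 10^{5}$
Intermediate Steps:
$C{\left(G \right)} = -63 + 7 G^{2}$
$L{\left(U,B \right)} = \frac{3}{119 - 14 U^{2}}$ ($L{\left(U,B \right)} = \frac{3}{-7 + \left(-63 + 7 U^{2}\right) \left(-2\right)} = \frac{3}{-7 - \left(-126 + 14 U^{2}\right)} = \frac{3}{119 - 14 U^{2}}$)
$q - L{\left(-210,h{\left(-12,-13 \right)} \right)} = 152611 - - \frac{3}{-119 + 14 \left(-210\right)^{2}} = 152611 - - \frac{3}{-119 + 14 \cdot 44100} = 152611 - - \frac{3}{-119 + 617400} = 152611 - - \frac{3}{617281} = 152611 + \frac{3}{617281} = \frac{94203870694}{617281}$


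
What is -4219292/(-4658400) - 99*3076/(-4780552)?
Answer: 674660606587/695928857400 ≈ 0.96944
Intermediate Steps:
-4219292/(-4658400) - 99*3076/(-4780552) = -4219292*(-1/4658400) - 304524*(-1/4780552) = 1054823/1164600 + 76131/1195138 = 674660606587/695928857400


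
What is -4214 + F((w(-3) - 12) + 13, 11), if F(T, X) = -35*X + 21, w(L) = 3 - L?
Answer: -4578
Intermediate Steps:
F(T, X) = 21 - 35*X
-4214 + F((w(-3) - 12) + 13, 11) = -4214 + (21 - 35*11) = -4214 + (21 - 385) = -4214 - 364 = -4578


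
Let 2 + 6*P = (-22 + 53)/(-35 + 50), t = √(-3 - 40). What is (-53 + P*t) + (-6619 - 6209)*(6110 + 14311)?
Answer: -261960641 + I*√43/90 ≈ -2.6196e+8 + 0.07286*I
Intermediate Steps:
t = I*√43 (t = √(-43) = I*√43 ≈ 6.5574*I)
P = 1/90 (P = -⅓ + ((-22 + 53)/(-35 + 50))/6 = -⅓ + (31/15)/6 = -⅓ + (31*(1/15))/6 = -⅓ + (⅙)*(31/15) = -⅓ + 31/90 = 1/90 ≈ 0.011111)
(-53 + P*t) + (-6619 - 6209)*(6110 + 14311) = (-53 + (I*√43)/90) + (-6619 - 6209)*(6110 + 14311) = (-53 + I*√43/90) - 12828*20421 = (-53 + I*√43/90) - 261960588 = -261960641 + I*√43/90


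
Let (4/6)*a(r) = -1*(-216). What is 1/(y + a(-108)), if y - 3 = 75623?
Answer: 1/75950 ≈ 1.3167e-5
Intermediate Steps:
y = 75626 (y = 3 + 75623 = 75626)
a(r) = 324 (a(r) = 3*(-1*(-216))/2 = (3/2)*216 = 324)
1/(y + a(-108)) = 1/(75626 + 324) = 1/75950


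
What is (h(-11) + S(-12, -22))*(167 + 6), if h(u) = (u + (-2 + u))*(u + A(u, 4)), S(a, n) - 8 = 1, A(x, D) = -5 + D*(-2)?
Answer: 101205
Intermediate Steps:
A(x, D) = -5 - 2*D
S(a, n) = 9 (S(a, n) = 8 + 1 = 9)
h(u) = (-13 + u)*(-2 + 2*u) (h(u) = (u + (-2 + u))*(u + (-5 - 2*4)) = (-2 + 2*u)*(u + (-5 - 8)) = (-2 + 2*u)*(u - 13) = (-2 + 2*u)*(-13 + u) = (-13 + u)*(-2 + 2*u))
(h(-11) + S(-12, -22))*(167 + 6) = ((26 - 28*(-11) + 2*(-11)²) + 9)*(167 + 6) = ((26 + 308 + 2*121) + 9)*173 = ((26 + 308 + 242) + 9)*173 = (576 + 9)*173 = 585*173 = 101205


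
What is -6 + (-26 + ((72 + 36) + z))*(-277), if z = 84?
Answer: -45988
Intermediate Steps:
-6 + (-26 + ((72 + 36) + z))*(-277) = -6 + (-26 + ((72 + 36) + 84))*(-277) = -6 + (-26 + (108 + 84))*(-277) = -6 + (-26 + 192)*(-277) = -6 + 166*(-277) = -6 - 45982 = -45988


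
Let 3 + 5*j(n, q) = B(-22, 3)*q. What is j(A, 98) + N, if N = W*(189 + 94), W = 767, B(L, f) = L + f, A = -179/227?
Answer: 216688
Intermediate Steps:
A = -179/227 (A = -179*1/227 = -179/227 ≈ -0.78855)
j(n, q) = -⅗ - 19*q/5 (j(n, q) = -⅗ + ((-22 + 3)*q)/5 = -⅗ + (-19*q)/5 = -⅗ - 19*q/5)
N = 217061 (N = 767*(189 + 94) = 767*283 = 217061)
j(A, 98) + N = (-⅗ - 19/5*98) + 217061 = (-⅗ - 1862/5) + 217061 = -373 + 217061 = 216688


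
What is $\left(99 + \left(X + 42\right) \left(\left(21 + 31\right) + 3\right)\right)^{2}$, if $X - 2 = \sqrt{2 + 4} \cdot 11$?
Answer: $8541511 + 3047990 \sqrt{6} \approx 1.6008 \cdot 10^{7}$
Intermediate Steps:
$X = 2 + 11 \sqrt{6}$ ($X = 2 + \sqrt{2 + 4} \cdot 11 = 2 + \sqrt{6} \cdot 11 = 2 + 11 \sqrt{6} \approx 28.944$)
$\left(99 + \left(X + 42\right) \left(\left(21 + 31\right) + 3\right)\right)^{2} = \left(99 + \left(\left(2 + 11 \sqrt{6}\right) + 42\right) \left(\left(21 + 31\right) + 3\right)\right)^{2} = \left(99 + \left(44 + 11 \sqrt{6}\right) \left(52 + 3\right)\right)^{2} = \left(99 + \left(44 + 11 \sqrt{6}\right) 55\right)^{2} = \left(99 + \left(2420 + 605 \sqrt{6}\right)\right)^{2} = \left(2519 + 605 \sqrt{6}\right)^{2}$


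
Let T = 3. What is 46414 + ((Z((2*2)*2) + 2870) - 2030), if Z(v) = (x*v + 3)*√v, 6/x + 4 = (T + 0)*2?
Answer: 47254 + 54*√2 ≈ 47330.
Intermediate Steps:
x = 3 (x = 6/(-4 + (3 + 0)*2) = 6/(-4 + 3*2) = 6/(-4 + 6) = 6/2 = 6*(½) = 3)
Z(v) = √v*(3 + 3*v) (Z(v) = (3*v + 3)*√v = (3 + 3*v)*√v = √v*(3 + 3*v))
46414 + ((Z((2*2)*2) + 2870) - 2030) = 46414 + ((3*√((2*2)*2)*(1 + (2*2)*2) + 2870) - 2030) = 46414 + ((3*√(4*2)*(1 + 4*2) + 2870) - 2030) = 46414 + ((3*√8*(1 + 8) + 2870) - 2030) = 46414 + ((3*(2*√2)*9 + 2870) - 2030) = 46414 + ((54*√2 + 2870) - 2030) = 46414 + ((2870 + 54*√2) - 2030) = 46414 + (840 + 54*√2) = 47254 + 54*√2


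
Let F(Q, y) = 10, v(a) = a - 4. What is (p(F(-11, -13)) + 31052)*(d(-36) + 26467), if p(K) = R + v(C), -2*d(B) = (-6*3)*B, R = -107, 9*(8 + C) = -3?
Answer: 2426018114/3 ≈ 8.0867e+8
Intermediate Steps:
C = -25/3 (C = -8 + (1/9)*(-3) = -8 - 1/3 = -25/3 ≈ -8.3333)
v(a) = -4 + a
d(B) = 9*B (d(B) = -(-6*3)*B/2 = -(-9)*B = 9*B)
p(K) = -358/3 (p(K) = -107 + (-4 - 25/3) = -107 - 37/3 = -358/3)
(p(F(-11, -13)) + 31052)*(d(-36) + 26467) = (-358/3 + 31052)*(9*(-36) + 26467) = 92798*(-324 + 26467)/3 = (92798/3)*26143 = 2426018114/3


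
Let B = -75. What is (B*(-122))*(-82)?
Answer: -750300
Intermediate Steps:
(B*(-122))*(-82) = -75*(-122)*(-82) = 9150*(-82) = -750300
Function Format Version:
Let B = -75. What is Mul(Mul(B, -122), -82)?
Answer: -750300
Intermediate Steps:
Mul(Mul(B, -122), -82) = Mul(Mul(-75, -122), -82) = Mul(9150, -82) = -750300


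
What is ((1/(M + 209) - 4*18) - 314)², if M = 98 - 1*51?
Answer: 9764404225/65536 ≈ 1.4899e+5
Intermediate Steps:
M = 47 (M = 98 - 51 = 47)
((1/(M + 209) - 4*18) - 314)² = ((1/(47 + 209) - 4*18) - 314)² = ((1/256 - 72) - 314)² = (-18431/256 - 314)² = (-98815/256)² = 9764404225/65536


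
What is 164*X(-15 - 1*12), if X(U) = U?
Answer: -4428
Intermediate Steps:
164*X(-15 - 1*12) = 164*(-15 - 1*12) = 164*(-15 - 12) = 164*(-27) = -4428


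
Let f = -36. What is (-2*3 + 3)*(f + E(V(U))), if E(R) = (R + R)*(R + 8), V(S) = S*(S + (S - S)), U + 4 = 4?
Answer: 108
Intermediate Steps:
U = 0 (U = -4 + 4 = 0)
V(S) = S**2 (V(S) = S*(S + 0) = S*S = S**2)
E(R) = 2*R*(8 + R) (E(R) = (2*R)*(8 + R) = 2*R*(8 + R))
(-2*3 + 3)*(f + E(V(U))) = (-2*3 + 3)*(-36 + 2*0**2*(8 + 0**2)) = (-6 + 3)*(-36 + 2*0*(8 + 0)) = -3*(-36 + 2*0*8) = -3*(-36 + 0) = -3*(-36) = 108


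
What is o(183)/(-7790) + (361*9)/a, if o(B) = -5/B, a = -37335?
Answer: -16250843/186749670 ≈ -0.087019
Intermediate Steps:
o(183)/(-7790) + (361*9)/a = -5/183/(-7790) + (361*9)/(-37335) = -5*1/183*(-1/7790) + 3249*(-1/37335) = -5/183*(-1/7790) - 57/655 = 1/285114 - 57/655 = -16250843/186749670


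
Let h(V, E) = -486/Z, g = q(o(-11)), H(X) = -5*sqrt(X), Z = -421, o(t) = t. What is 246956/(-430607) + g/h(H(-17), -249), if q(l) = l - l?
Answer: -246956/430607 ≈ -0.57351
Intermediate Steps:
q(l) = 0
g = 0
h(V, E) = 486/421 (h(V, E) = -486/(-421) = -486*(-1/421) = 486/421)
246956/(-430607) + g/h(H(-17), -249) = 246956/(-430607) + 0/(486/421) = 246956*(-1/430607) + 0*(421/486) = -246956/430607 + 0 = -246956/430607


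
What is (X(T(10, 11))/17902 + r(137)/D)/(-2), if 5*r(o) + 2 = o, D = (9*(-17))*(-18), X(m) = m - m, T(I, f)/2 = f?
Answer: -1/204 ≈ -0.0049020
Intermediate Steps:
T(I, f) = 2*f
X(m) = 0
D = 2754 (D = -153*(-18) = 2754)
r(o) = -⅖ + o/5
(X(T(10, 11))/17902 + r(137)/D)/(-2) = (0/17902 + (-⅖ + (⅕)*137)/2754)/(-2) = -(0*(1/17902) + (-⅖ + 137/5)*(1/2754))/2 = -(0 + 27*(1/2754))/2 = -(0 + 1/102)/2 = -½*1/102 = -1/204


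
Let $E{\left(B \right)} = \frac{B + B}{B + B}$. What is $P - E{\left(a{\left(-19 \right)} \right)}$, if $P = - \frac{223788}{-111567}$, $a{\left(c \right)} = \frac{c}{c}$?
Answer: $\frac{37407}{37189} \approx 1.0059$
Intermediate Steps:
$a{\left(c \right)} = 1$
$E{\left(B \right)} = 1$ ($E{\left(B \right)} = \frac{2 B}{2 B} = 2 B \frac{1}{2 B} = 1$)
$P = \frac{74596}{37189}$ ($P = \left(-223788\right) \left(- \frac{1}{111567}\right) = \frac{74596}{37189} \approx 2.0059$)
$P - E{\left(a{\left(-19 \right)} \right)} = \frac{74596}{37189} - 1 = \frac{37407}{37189}$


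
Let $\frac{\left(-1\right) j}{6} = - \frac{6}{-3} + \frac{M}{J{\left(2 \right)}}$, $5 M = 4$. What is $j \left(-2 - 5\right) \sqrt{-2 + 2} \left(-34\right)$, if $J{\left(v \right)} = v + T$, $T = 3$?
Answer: $0$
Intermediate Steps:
$M = \frac{4}{5}$ ($M = \frac{1}{5} \cdot 4 = \frac{4}{5} \approx 0.8$)
$J{\left(v \right)} = 3 + v$ ($J{\left(v \right)} = v + 3 = 3 + v$)
$j = - \frac{324}{25}$ ($j = - 6 \left(- \frac{6}{-3} + \frac{4}{5 \left(3 + 2\right)}\right) = - 6 \left(\left(-6\right) \left(- \frac{1}{3}\right) + \frac{4}{5 \cdot 5}\right) = - 6 \left(2 + \frac{4}{5} \cdot \frac{1}{5}\right) = - 6 \left(2 + \frac{4}{25}\right) = \left(-6\right) \frac{54}{25} = - \frac{324}{25} \approx -12.96$)
$j \left(-2 - 5\right) \sqrt{-2 + 2} \left(-34\right) = - \frac{324 \left(-2 - 5\right) \sqrt{-2 + 2}}{25} \left(-34\right) = - \frac{324 \left(- 7 \sqrt{0}\right)}{25} \left(-34\right) = - \frac{324 \left(\left(-7\right) 0\right)}{25} \left(-34\right) = \left(- \frac{324}{25}\right) 0 \left(-34\right) = 0 \left(-34\right) = 0$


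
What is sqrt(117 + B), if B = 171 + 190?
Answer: sqrt(478) ≈ 21.863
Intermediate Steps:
B = 361
sqrt(117 + B) = sqrt(117 + 361) = sqrt(478)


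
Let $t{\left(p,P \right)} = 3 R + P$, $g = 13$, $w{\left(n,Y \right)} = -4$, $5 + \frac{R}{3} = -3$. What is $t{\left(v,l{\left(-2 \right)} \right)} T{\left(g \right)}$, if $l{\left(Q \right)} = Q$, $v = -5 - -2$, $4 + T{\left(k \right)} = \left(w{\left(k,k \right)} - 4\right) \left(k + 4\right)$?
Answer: $10360$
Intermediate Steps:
$R = -24$ ($R = -15 + 3 \left(-3\right) = -15 - 9 = -24$)
$T{\left(k \right)} = -36 - 8 k$ ($T{\left(k \right)} = -4 + \left(-4 - 4\right) \left(k + 4\right) = -4 - 8 \left(4 + k\right) = -4 - \left(32 + 8 k\right) = -36 - 8 k$)
$v = -3$ ($v = -5 + 2 = -3$)
$t{\left(p,P \right)} = -72 + P$ ($t{\left(p,P \right)} = 3 \left(-24\right) + P = -72 + P$)
$t{\left(v,l{\left(-2 \right)} \right)} T{\left(g \right)} = \left(-72 - 2\right) \left(-36 - 104\right) = - 74 \left(-36 - 104\right) = \left(-74\right) \left(-140\right) = 10360$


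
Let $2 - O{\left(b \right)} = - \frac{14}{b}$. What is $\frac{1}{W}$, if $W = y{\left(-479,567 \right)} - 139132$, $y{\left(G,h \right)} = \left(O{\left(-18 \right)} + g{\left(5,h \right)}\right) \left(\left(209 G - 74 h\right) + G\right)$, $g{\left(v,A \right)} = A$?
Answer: $- \frac{3}{243414220} \approx -1.2325 \cdot 10^{-8}$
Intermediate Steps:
$O{\left(b \right)} = 2 + \frac{14}{b}$ ($O{\left(b \right)} = 2 - - \frac{14}{b} = 2 + \frac{14}{b}$)
$y{\left(G,h \right)} = \left(\frac{11}{9} + h\right) \left(- 74 h + 210 G\right)$ ($y{\left(G,h \right)} = \left(\left(2 + \frac{14}{-18}\right) + h\right) \left(\left(209 G - 74 h\right) + G\right) = \left(\left(2 + 14 \left(- \frac{1}{18}\right)\right) + h\right) \left(\left(- 74 h + 209 G\right) + G\right) = \left(\left(2 - \frac{7}{9}\right) + h\right) \left(- 74 h + 210 G\right) = \left(\frac{11}{9} + h\right) \left(- 74 h + 210 G\right)$)
$W = - \frac{243414220}{3}$ ($W = \left(- 74 \cdot 567^{2} - 51282 + \frac{770}{3} \left(-479\right) + 210 \left(-479\right) 567\right) - 139132 = \left(\left(-74\right) 321489 - 51282 - \frac{368830}{3} - 57034530\right) - 139132 = \left(-23790186 - 51282 - \frac{368830}{3} - 57034530\right) - 139132 = - \frac{242996824}{3} - 139132 = - \frac{243414220}{3} \approx -8.1138 \cdot 10^{7}$)
$\frac{1}{W} = \frac{1}{- \frac{243414220}{3}} = - \frac{3}{243414220}$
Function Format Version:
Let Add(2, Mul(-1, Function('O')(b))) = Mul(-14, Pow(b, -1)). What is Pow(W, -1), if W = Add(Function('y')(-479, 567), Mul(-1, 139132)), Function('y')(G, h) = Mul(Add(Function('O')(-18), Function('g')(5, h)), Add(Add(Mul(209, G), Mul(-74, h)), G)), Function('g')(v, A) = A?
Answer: Rational(-3, 243414220) ≈ -1.2325e-8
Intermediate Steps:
Function('O')(b) = Add(2, Mul(14, Pow(b, -1))) (Function('O')(b) = Add(2, Mul(-1, Mul(-14, Pow(b, -1)))) = Add(2, Mul(14, Pow(b, -1))))
Function('y')(G, h) = Mul(Add(Rational(11, 9), h), Add(Mul(-74, h), Mul(210, G))) (Function('y')(G, h) = Mul(Add(Add(2, Mul(14, Pow(-18, -1))), h), Add(Add(Mul(209, G), Mul(-74, h)), G)) = Mul(Add(Add(2, Mul(14, Rational(-1, 18))), h), Add(Add(Mul(-74, h), Mul(209, G)), G)) = Mul(Add(Add(2, Rational(-7, 9)), h), Add(Mul(-74, h), Mul(210, G))) = Mul(Add(Rational(11, 9), h), Add(Mul(-74, h), Mul(210, G))))
W = Rational(-243414220, 3) (W = Add(Add(Mul(-74, Pow(567, 2)), Mul(Rational(-814, 9), 567), Mul(Rational(770, 3), -479), Mul(210, -479, 567)), Mul(-1, 139132)) = Add(Add(Mul(-74, 321489), -51282, Rational(-368830, 3), -57034530), -139132) = Add(Add(-23790186, -51282, Rational(-368830, 3), -57034530), -139132) = Add(Rational(-242996824, 3), -139132) = Rational(-243414220, 3) ≈ -8.1138e+7)
Pow(W, -1) = Pow(Rational(-243414220, 3), -1) = Rational(-3, 243414220)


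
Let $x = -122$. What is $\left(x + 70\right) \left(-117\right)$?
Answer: $6084$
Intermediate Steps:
$\left(x + 70\right) \left(-117\right) = \left(-122 + 70\right) \left(-117\right) = \left(-52\right) \left(-117\right) = 6084$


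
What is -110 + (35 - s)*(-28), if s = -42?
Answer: -2266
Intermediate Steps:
-110 + (35 - s)*(-28) = -110 + (35 - 1*(-42))*(-28) = -110 + (35 + 42)*(-28) = -110 + 77*(-28) = -110 - 2156 = -2266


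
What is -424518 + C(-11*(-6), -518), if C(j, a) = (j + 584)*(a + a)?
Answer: -1097918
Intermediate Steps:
C(j, a) = 2*a*(584 + j) (C(j, a) = (584 + j)*(2*a) = 2*a*(584 + j))
-424518 + C(-11*(-6), -518) = -424518 + 2*(-518)*(584 - 11*(-6)) = -424518 + 2*(-518)*(584 + 66) = -424518 + 2*(-518)*650 = -424518 - 673400 = -1097918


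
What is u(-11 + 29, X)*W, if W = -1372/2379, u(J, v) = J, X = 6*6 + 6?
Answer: -8232/793 ≈ -10.381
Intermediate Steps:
X = 42 (X = 36 + 6 = 42)
W = -1372/2379 (W = -1372*1/2379 = -1372/2379 ≈ -0.57671)
u(-11 + 29, X)*W = (-11 + 29)*(-1372/2379) = 18*(-1372/2379) = -8232/793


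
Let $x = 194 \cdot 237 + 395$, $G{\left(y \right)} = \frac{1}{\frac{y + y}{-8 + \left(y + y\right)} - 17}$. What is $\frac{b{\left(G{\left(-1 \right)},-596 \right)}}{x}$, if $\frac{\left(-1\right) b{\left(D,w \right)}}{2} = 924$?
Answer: $- \frac{1848}{46373} \approx -0.039851$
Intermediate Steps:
$G{\left(y \right)} = \frac{1}{-17 + \frac{2 y}{-8 + 2 y}}$ ($G{\left(y \right)} = \frac{1}{\frac{2 y}{-8 + 2 y} - 17} = \frac{1}{-17 + \frac{2 y}{-8 + 2 y}}$)
$b{\left(D,w \right)} = -1848$ ($b{\left(D,w \right)} = \left(-2\right) 924 = -1848$)
$x = 46373$ ($x = 45978 + 395 = 46373$)
$\frac{b{\left(G{\left(-1 \right)},-596 \right)}}{x} = - \frac{1848}{46373}$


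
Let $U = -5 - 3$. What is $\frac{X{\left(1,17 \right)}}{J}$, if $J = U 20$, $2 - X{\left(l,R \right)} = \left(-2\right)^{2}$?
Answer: $\frac{1}{80} \approx 0.0125$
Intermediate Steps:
$U = -8$ ($U = -5 - 3 = -8$)
$X{\left(l,R \right)} = -2$ ($X{\left(l,R \right)} = 2 - \left(-2\right)^{2} = 2 - 4 = -2$)
$J = -160$ ($J = \left(-8\right) 20 = -160$)
$\frac{X{\left(1,17 \right)}}{J} = - \frac{2}{-160} = \left(-2\right) \left(- \frac{1}{160}\right) = \frac{1}{80}$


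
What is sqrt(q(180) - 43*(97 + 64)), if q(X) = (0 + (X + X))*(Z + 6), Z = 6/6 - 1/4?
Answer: I*sqrt(4493) ≈ 67.03*I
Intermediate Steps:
Z = 3/4 (Z = 6*(1/6) - 1*1/4 = 1 - 1/4 = 3/4 ≈ 0.75000)
q(X) = 27*X/2 (q(X) = (0 + (X + X))*(3/4 + 6) = (0 + 2*X)*(27/4) = (2*X)*(27/4) = 27*X/2)
sqrt(q(180) - 43*(97 + 64)) = sqrt((27/2)*180 - 43*(97 + 64)) = sqrt(2430 - 43*161) = sqrt(2430 - 6923) = sqrt(-4493) = I*sqrt(4493)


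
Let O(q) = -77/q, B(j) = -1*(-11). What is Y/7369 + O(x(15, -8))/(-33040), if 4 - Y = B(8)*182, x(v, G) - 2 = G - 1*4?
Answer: -94386659/347816800 ≈ -0.27137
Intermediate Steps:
B(j) = 11
x(v, G) = -2 + G (x(v, G) = 2 + (G - 1*4) = 2 + (G - 4) = 2 + (-4 + G) = -2 + G)
Y = -1998 (Y = 4 - 11*182 = 4 - 1*2002 = 4 - 2002 = -1998)
Y/7369 + O(x(15, -8))/(-33040) = -1998/7369 - 77/(-2 - 8)/(-33040) = -1998*1/7369 - 77/(-10)*(-1/33040) = -1998/7369 - 77*(-⅒)*(-1/33040) = -1998/7369 + (77/10)*(-1/33040) = -1998/7369 - 11/47200 = -94386659/347816800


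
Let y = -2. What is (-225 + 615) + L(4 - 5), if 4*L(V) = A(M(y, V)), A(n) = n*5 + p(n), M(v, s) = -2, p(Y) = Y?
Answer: 387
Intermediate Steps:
A(n) = 6*n (A(n) = n*5 + n = 5*n + n = 6*n)
L(V) = -3 (L(V) = (6*(-2))/4 = (¼)*(-12) = -3)
(-225 + 615) + L(4 - 5) = (-225 + 615) - 3 = 390 - 3 = 387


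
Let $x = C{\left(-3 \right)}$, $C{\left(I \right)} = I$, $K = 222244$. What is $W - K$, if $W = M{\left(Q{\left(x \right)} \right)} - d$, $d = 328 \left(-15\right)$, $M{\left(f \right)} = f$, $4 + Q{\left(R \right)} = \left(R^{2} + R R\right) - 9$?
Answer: $-217319$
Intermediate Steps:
$x = -3$
$Q{\left(R \right)} = -13 + 2 R^{2}$ ($Q{\left(R \right)} = -4 - \left(9 - R^{2} - R R\right) = -4 + \left(\left(R^{2} + R^{2}\right) - 9\right) = -4 + \left(2 R^{2} - 9\right) = -4 + \left(-9 + 2 R^{2}\right) = -13 + 2 R^{2}$)
$d = -4920$
$W = 4925$ ($W = \left(-13 + 2 \left(-3\right)^{2}\right) - -4920 = \left(-13 + 2 \cdot 9\right) + 4920 = \left(-13 + 18\right) + 4920 = 5 + 4920 = 4925$)
$W - K = 4925 - 222244 = -217319$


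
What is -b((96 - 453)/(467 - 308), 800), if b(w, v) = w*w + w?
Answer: -7854/2809 ≈ -2.7960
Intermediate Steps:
b(w, v) = w + w² (b(w, v) = w² + w = w + w²)
-b((96 - 453)/(467 - 308), 800) = -(96 - 453)/(467 - 308)*(1 + (96 - 453)/(467 - 308)) = -(-357/159)*(1 - 357/159) = -(-357*1/159)*(1 - 357*1/159) = -(-119)*(1 - 119/53)/53 = -(-119)*(-66)/(53*53) = -1*7854/2809 = -7854/2809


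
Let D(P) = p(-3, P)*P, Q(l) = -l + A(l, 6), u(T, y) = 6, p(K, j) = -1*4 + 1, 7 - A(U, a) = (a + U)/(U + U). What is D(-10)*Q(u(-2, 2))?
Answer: 0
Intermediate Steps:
A(U, a) = 7 - (U + a)/(2*U) (A(U, a) = 7 - (a + U)/(U + U) = 7 - (U + a)/(2*U))
p(K, j) = -3 (p(K, j) = -4 + 1 = -3)
Q(l) = -l + (-6 + 13*l)/(2*l) (Q(l) = -l + (-1*6 + 13*l)/(2*l) = -l + (-6 + 13*l)/(2*l))
D(P) = -3*P
D(-10)*Q(u(-2, 2)) = (-3*(-10))*(13/2 - 1*6 - 3/6) = 30*(13/2 - 6 - 3*⅙) = 30*(13/2 - 6 - ½) = 30*0 = 0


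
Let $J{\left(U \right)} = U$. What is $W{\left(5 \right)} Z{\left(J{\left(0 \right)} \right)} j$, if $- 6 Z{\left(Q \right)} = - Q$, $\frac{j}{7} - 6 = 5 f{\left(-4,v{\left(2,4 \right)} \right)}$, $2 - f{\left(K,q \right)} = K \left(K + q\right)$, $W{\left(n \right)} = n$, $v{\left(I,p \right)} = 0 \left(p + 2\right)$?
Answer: $0$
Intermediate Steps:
$v{\left(I,p \right)} = 0$ ($v{\left(I,p \right)} = 0 \left(2 + p\right) = 0$)
$f{\left(K,q \right)} = 2 - K \left(K + q\right)$
$j = -448$ ($j = 42 + 7 \cdot 5 \left(2 - \left(-4\right)^{2} - \left(-4\right) 0\right) = 42 + 7 \cdot 5 \left(2 - 16 + 0\right) = 42 + 7 \cdot 5 \left(-14\right) = 42 + 7 \left(-70\right) = 42 - 490 = -448$)
$Z{\left(Q \right)} = \frac{Q}{6}$ ($Z{\left(Q \right)} = - \frac{\left(-1\right) Q}{6} = \frac{Q}{6}$)
$W{\left(5 \right)} Z{\left(J{\left(0 \right)} \right)} j = 5 \cdot \frac{1}{6} \cdot 0 \left(-448\right) = 5 \cdot 0 \left(-448\right) = 0 \left(-448\right) = 0$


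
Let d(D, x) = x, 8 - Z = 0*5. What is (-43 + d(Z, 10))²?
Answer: 1089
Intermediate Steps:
Z = 8 (Z = 8 - 0*5 = 8 - 1*0 = 8 + 0 = 8)
(-43 + d(Z, 10))² = (-43 + 10)² = (-33)² = 1089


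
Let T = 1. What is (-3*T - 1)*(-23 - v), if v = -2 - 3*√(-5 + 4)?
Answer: 84 - 12*I ≈ 84.0 - 12.0*I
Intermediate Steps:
v = -2 - 3*I ≈ -2.0 - 3.0*I
(-3*T - 1)*(-23 - v) = (-3*1 - 1)*(-23 - (-2 - 3*I)) = (-3 - 1)*(-23 + (2 + 3*I)) = -4*(-21 + 3*I) = 84 - 12*I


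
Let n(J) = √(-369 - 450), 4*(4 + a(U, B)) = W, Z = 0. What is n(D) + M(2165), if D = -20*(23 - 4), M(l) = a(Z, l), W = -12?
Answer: -7 + 3*I*√91 ≈ -7.0 + 28.618*I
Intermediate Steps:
a(U, B) = -7 (a(U, B) = -4 + (¼)*(-12) = -4 - 3 = -7)
M(l) = -7
D = -380 (D = -20*19 = -380)
n(J) = 3*I*√91 (n(J) = √(-819) = 3*I*√91)
n(D) + M(2165) = 3*I*√91 - 7 = -7 + 3*I*√91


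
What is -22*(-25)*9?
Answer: 4950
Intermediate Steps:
-22*(-25)*9 = 550*9 = 4950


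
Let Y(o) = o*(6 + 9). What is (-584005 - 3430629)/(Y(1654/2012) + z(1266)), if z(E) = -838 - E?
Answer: 310670908/161863 ≈ 1919.3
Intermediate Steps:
Y(o) = 15*o (Y(o) = o*15 = 15*o)
(-584005 - 3430629)/(Y(1654/2012) + z(1266)) = (-584005 - 3430629)/(15*(1654/2012) + (-838 - 1*1266)) = -4014634/(15*(1654*(1/2012)) + (-838 - 1266)) = -4014634/(15*(827/1006) - 2104) = -4014634/(12405/1006 - 2104) = -4014634/(-2104219/1006) = -4014634*(-1006/2104219) = 310670908/161863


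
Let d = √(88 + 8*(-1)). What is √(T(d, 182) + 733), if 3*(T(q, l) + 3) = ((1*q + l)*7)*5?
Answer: 2*√(6420 + 105*√5)/3 ≈ 54.385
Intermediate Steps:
d = 4*√5 (d = √(88 - 8) = √80 = 4*√5 ≈ 8.9443)
T(q, l) = -3 + 35*l/3 + 35*q/3 (T(q, l) = -3 + (((1*q + l)*7)*5)/3 = -3 + (((q + l)*7)*5)/3 = -3 + (((l + q)*7)*5)/3 = -3 + ((7*l + 7*q)*5)/3 = -3 + (35*l + 35*q)/3 = -3 + (35*l/3 + 35*q/3) = -3 + 35*l/3 + 35*q/3)
√(T(d, 182) + 733) = √((-3 + (35/3)*182 + 35*(4*√5)/3) + 733) = √((-3 + 6370/3 + 140*√5/3) + 733) = √((6361/3 + 140*√5/3) + 733) = √(8560/3 + 140*√5/3)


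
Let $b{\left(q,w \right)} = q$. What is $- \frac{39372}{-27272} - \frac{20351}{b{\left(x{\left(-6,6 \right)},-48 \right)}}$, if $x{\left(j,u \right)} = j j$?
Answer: $- \frac{69199385}{122724} \approx -563.86$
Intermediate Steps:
$x{\left(j,u \right)} = j^{2}$
$- \frac{39372}{-27272} - \frac{20351}{b{\left(x{\left(-6,6 \right)},-48 \right)}} = - \frac{39372}{-27272} - \frac{20351}{\left(-6\right)^{2}} = \left(-39372\right) \left(- \frac{1}{27272}\right) - \frac{20351}{36} = \frac{9843}{6818} - \frac{20351}{36} = - \frac{69199385}{122724}$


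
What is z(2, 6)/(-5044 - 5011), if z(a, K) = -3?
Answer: 3/10055 ≈ 0.00029836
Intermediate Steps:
z(2, 6)/(-5044 - 5011) = -3/(-5044 - 5011) = -3/(-10055) = -1/10055*(-3) = 3/10055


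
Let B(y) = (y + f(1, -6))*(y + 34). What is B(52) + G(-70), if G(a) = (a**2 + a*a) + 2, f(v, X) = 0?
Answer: 14274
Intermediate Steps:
G(a) = 2 + 2*a**2 (G(a) = (a**2 + a**2) + 2 = 2*a**2 + 2 = 2 + 2*a**2)
B(y) = y*(34 + y) (B(y) = (y + 0)*(y + 34) = y*(34 + y))
B(52) + G(-70) = 52*(34 + 52) + (2 + 2*(-70)**2) = 52*86 + (2 + 2*4900) = 4472 + (2 + 9800) = 4472 + 9802 = 14274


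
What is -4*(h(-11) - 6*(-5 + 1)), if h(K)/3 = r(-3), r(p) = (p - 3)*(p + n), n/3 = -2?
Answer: -744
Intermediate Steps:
n = -6 (n = 3*(-2) = -6)
r(p) = (-6 + p)*(-3 + p) (r(p) = (p - 3)*(p - 6) = (-3 + p)*(-6 + p) = (-6 + p)*(-3 + p))
h(K) = 162 (h(K) = 3*(18 + (-3)² - 9*(-3)) = 3*(18 + 9 + 27) = 3*54 = 162)
-4*(h(-11) - 6*(-5 + 1)) = -4*(162 - 6*(-5 + 1)) = -4*(162 - 6*(-4)) = -4*(162 + 24) = -4*186 = -744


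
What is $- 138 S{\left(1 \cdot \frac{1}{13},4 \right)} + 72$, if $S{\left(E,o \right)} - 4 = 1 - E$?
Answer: $- \frac{7896}{13} \approx -607.38$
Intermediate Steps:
$S{\left(E,o \right)} = 5 - E$ ($S{\left(E,o \right)} = 4 - \left(-1 + E\right) = 5 - E$)
$- 138 S{\left(1 \cdot \frac{1}{13},4 \right)} + 72 = - 138 \left(5 - 1 \cdot \frac{1}{13}\right) + 72 = - 138 \left(5 - \frac{1}{13}\right) + 72 = \left(-138\right) \frac{64}{13} + 72 = - \frac{8832}{13} + 72 = - \frac{7896}{13}$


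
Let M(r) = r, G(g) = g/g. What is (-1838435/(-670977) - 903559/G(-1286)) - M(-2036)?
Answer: -604899359536/670977 ≈ -9.0152e+5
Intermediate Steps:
G(g) = 1
(-1838435/(-670977) - 903559/G(-1286)) - M(-2036) = (-1838435/(-670977) - 903559/1) - 1*(-2036) = (-1838435*(-1/670977) - 903559*1) + 2036 = (1838435/670977 - 903559) + 2036 = -606265468708/670977 + 2036 = -604899359536/670977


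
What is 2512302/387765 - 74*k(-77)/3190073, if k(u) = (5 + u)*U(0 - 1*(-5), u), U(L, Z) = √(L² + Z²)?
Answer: 837434/129255 + 5328*√5954/3190073 ≈ 6.6078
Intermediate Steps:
k(u) = √(25 + u²)*(5 + u) (k(u) = (5 + u)*√((0 - 1*(-5))² + u²) = (5 + u)*√((0 + 5)² + u²) = (5 + u)*√(5² + u²) = (5 + u)*√(25 + u²) = √(25 + u²)*(5 + u))
2512302/387765 - 74*k(-77)/3190073 = 2512302/387765 - 74*√(25 + (-77)²)*(5 - 77)/3190073 = 2512302*(1/387765) - 74*√(25 + 5929)*(-72)*(1/3190073) = 837434/129255 - 74*√5954*(-72)*(1/3190073) = 837434/129255 - (-5328)*√5954*(1/3190073) = 837434/129255 + (5328*√5954)*(1/3190073) = 837434/129255 + 5328*√5954/3190073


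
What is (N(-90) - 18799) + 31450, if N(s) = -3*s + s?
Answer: 12831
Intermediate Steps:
N(s) = -2*s
(N(-90) - 18799) + 31450 = (-2*(-90) - 18799) + 31450 = (180 - 18799) + 31450 = -18619 + 31450 = 12831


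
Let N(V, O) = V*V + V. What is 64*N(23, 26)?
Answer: 35328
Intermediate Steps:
N(V, O) = V + V**2 (N(V, O) = V**2 + V = V + V**2)
64*N(23, 26) = 64*(23*(1 + 23)) = 64*(23*24) = 64*552 = 35328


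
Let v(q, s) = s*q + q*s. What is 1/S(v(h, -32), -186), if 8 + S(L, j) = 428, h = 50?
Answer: 1/420 ≈ 0.0023810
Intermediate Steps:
v(q, s) = 2*q*s (v(q, s) = q*s + q*s = 2*q*s)
S(L, j) = 420 (S(L, j) = -8 + 428 = 420)
1/S(v(h, -32), -186) = 1/420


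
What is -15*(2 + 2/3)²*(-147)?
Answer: 15680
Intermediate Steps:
-15*(2 + 2/3)²*(-147) = -15*(2 + 2*(⅓))²*(-147) = -15*(2 + ⅔)²*(-147) = -15*(8/3)²*(-147) = -15*64/9*(-147) = -320/3*(-147) = 15680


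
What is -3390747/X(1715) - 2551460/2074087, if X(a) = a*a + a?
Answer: -4847165988463/2034637865260 ≈ -2.3823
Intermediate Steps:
X(a) = a + a**2 (X(a) = a**2 + a = a + a**2)
-3390747/X(1715) - 2551460/2074087 = -3390747*1/(1715*(1 + 1715)) - 2551460/2074087 = -3390747/(1715*1716) - 2551460*1/2074087 = -3390747/2942940 - 2551460/2074087 = -3390747*1/2942940 - 2551460/2074087 = -1130249/980980 - 2551460/2074087 = -4847165988463/2034637865260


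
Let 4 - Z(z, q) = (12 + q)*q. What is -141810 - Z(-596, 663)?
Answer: 305711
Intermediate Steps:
Z(z, q) = 4 - q*(12 + q) (Z(z, q) = 4 - (12 + q)*q = 4 - q*(12 + q))
-141810 - Z(-596, 663) = -141810 - (4 - 1*663² - 12*663) = -141810 - (4 - 1*439569 - 7956) = -141810 - (4 - 439569 - 7956) = -141810 - 1*(-447521) = -141810 + 447521 = 305711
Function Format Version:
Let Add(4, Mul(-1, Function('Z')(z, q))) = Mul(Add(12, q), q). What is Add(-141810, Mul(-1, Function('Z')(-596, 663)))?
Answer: 305711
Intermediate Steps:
Function('Z')(z, q) = Add(4, Mul(-1, q, Add(12, q))) (Function('Z')(z, q) = Add(4, Mul(-1, Mul(Add(12, q), q))) = Add(4, Mul(-1, Mul(q, Add(12, q)))) = Add(4, Mul(-1, q, Add(12, q))))
Add(-141810, Mul(-1, Function('Z')(-596, 663))) = Add(-141810, Mul(-1, Add(4, Mul(-1, Pow(663, 2)), Mul(-12, 663)))) = Add(-141810, Mul(-1, Add(4, Mul(-1, 439569), -7956))) = Add(-141810, Mul(-1, Add(4, -439569, -7956))) = Add(-141810, Mul(-1, -447521)) = Add(-141810, 447521) = 305711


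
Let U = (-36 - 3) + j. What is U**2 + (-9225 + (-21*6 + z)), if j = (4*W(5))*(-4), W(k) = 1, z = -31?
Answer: -6357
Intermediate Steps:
j = -16 (j = (4*1)*(-4) = 4*(-4) = -16)
U = -55 (U = (-36 - 3) - 16 = -39 - 16 = -55)
U**2 + (-9225 + (-21*6 + z)) = (-55)**2 + (-9225 + (-21*6 - 31)) = 3025 + (-9225 + (-126 - 31)) = 3025 + (-9225 - 157) = 3025 - 9382 = -6357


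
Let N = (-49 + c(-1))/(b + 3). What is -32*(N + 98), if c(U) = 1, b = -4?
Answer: -4672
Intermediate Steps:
N = 48 (N = (-49 + 1)/(-4 + 3) = -48/(-1) = -48*(-1) = 48)
-32*(N + 98) = -32*(48 + 98) = -32*146 = -4672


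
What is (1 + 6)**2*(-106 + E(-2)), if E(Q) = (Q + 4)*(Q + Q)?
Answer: -5586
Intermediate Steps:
E(Q) = 2*Q*(4 + Q) (E(Q) = (4 + Q)*(2*Q) = 2*Q*(4 + Q))
(1 + 6)**2*(-106 + E(-2)) = (1 + 6)**2*(-106 + 2*(-2)*(4 - 2)) = 7**2*(-106 + 2*(-2)*2) = 49*(-106 - 8) = 49*(-114) = -5586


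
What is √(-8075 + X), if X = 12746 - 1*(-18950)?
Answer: √23621 ≈ 153.69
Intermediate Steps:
X = 31696 (X = 12746 + 18950 = 31696)
√(-8075 + X) = √(-8075 + 31696) = √23621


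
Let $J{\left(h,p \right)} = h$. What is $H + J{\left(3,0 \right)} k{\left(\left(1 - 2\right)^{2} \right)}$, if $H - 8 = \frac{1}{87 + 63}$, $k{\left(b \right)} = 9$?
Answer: $\frac{5251}{150} \approx 35.007$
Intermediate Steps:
$H = \frac{1201}{150}$ ($H = 8 + \frac{1}{87 + 63} = 8 + \frac{1}{150} = \frac{1201}{150} \approx 8.0067$)
$H + J{\left(3,0 \right)} k{\left(\left(1 - 2\right)^{2} \right)} = \frac{1201}{150} + 3 \cdot 9 = \frac{1201}{150} + 27 = \frac{5251}{150}$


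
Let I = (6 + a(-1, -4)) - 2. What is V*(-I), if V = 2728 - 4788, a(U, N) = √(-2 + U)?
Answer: 8240 + 2060*I*√3 ≈ 8240.0 + 3568.0*I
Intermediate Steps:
I = 4 + I*√3 (I = (6 + √(-2 - 1)) - 2 = (6 + √(-3)) - 2 = (6 + I*√3) - 2 = 4 + I*√3 ≈ 4.0 + 1.732*I)
V = -2060
V*(-I) = -(-2060)*(4 + I*√3) = -2060*(-4 - I*√3) = 8240 + 2060*I*√3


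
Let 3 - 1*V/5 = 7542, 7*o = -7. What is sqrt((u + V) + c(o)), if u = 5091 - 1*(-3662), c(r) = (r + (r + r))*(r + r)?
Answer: 2*I*sqrt(7234) ≈ 170.11*I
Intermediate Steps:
o = -1 (o = (1/7)*(-7) = -1)
V = -37695 (V = 15 - 5*7542 = 15 - 37710 = -37695)
c(r) = 6*r**2 (c(r) = (r + 2*r)*(2*r) = (3*r)*(2*r) = 6*r**2)
u = 8753 (u = 5091 + 3662 = 8753)
sqrt((u + V) + c(o)) = sqrt((8753 - 37695) + 6*(-1)**2) = sqrt(-28942 + 6*1) = sqrt(-28942 + 6) = sqrt(-28936) = 2*I*sqrt(7234)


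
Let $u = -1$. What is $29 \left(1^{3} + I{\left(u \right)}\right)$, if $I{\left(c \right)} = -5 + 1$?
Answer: $-87$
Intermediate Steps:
$I{\left(c \right)} = -4$
$29 \left(1^{3} + I{\left(u \right)}\right) = 29 \left(1^{3} - 4\right) = 29 \left(1 - 4\right) = 29 \left(-3\right) = -87$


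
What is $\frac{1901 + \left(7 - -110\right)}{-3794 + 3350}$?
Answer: $- \frac{1009}{222} \approx -4.545$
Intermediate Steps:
$\frac{1901 + \left(7 - -110\right)}{-3794 + 3350} = \frac{1901 + \left(7 + 110\right)}{-444} = \left(1901 + 117\right) \left(- \frac{1}{444}\right) = 2018 \left(- \frac{1}{444}\right) = - \frac{1009}{222}$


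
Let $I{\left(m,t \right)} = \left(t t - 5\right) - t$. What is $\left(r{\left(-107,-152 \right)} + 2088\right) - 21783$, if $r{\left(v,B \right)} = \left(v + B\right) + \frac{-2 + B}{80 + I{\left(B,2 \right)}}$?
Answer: $-19956$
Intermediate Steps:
$I{\left(m,t \right)} = -5 + t^{2} - t$ ($I{\left(m,t \right)} = \left(t^{2} - 5\right) - t = \left(-5 + t^{2}\right) - t = -5 + t^{2} - t$)
$r{\left(v,B \right)} = - \frac{2}{77} + v + \frac{78 B}{77}$ ($r{\left(v,B \right)} = \left(v + B\right) + \frac{-2 + B}{80 - \left(7 - 4\right)} = \left(B + v\right) + \frac{-2 + B}{80 - 3} = \left(B + v\right) + \frac{-2 + B}{77} = \left(B + v\right) + \left(-2 + B\right) \frac{1}{77} = \left(B + v\right) + \left(- \frac{2}{77} + \frac{B}{77}\right) = - \frac{2}{77} + v + \frac{78 B}{77}$)
$\left(r{\left(-107,-152 \right)} + 2088\right) - 21783 = \left(\left(- \frac{2}{77} - 107 + \frac{78}{77} \left(-152\right)\right) + 2088\right) - 21783 = \left(\left(- \frac{2}{77} - 107 - \frac{11856}{77}\right) + 2088\right) - 21783 = \left(-261 + 2088\right) - 21783 = 1827 - 21783 = -19956$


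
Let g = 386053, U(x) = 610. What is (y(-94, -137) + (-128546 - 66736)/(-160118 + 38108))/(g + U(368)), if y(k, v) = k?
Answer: -1878943/7862792105 ≈ -0.00023897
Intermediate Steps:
(y(-94, -137) + (-128546 - 66736)/(-160118 + 38108))/(g + U(368)) = (-94 + (-128546 - 66736)/(-160118 + 38108))/(386053 + 610) = (-94 - 195282/(-122010))/386663 = (-94 - 195282*(-1/122010))*(1/386663) = (-94 + 32547/20335)*(1/386663) = -1878943/20335*1/386663 = -1878943/7862792105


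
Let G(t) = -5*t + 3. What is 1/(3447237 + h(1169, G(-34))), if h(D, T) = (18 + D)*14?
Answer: 1/3463855 ≈ 2.8870e-7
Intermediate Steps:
G(t) = 3 - 5*t
h(D, T) = 252 + 14*D
1/(3447237 + h(1169, G(-34))) = 1/(3447237 + (252 + 14*1169)) = 1/(3447237 + (252 + 16366)) = 1/(3447237 + 16618) = 1/3463855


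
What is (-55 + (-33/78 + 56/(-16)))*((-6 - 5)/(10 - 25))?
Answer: -8426/195 ≈ -43.210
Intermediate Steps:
(-55 + (-33/78 + 56/(-16)))*((-6 - 5)/(10 - 25)) = (-55 + (-33*1/78 + 56*(-1/16)))*(-11/(-15)) = (-55 + (-11/26 - 7/2))*(-11*(-1/15)) = (-55 - 51/13)*(11/15) = -766/13*11/15 = -8426/195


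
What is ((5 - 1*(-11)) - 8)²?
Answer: 64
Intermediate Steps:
((5 - 1*(-11)) - 8)² = ((5 + 11) - 8)² = (16 - 8)² = 8² = 64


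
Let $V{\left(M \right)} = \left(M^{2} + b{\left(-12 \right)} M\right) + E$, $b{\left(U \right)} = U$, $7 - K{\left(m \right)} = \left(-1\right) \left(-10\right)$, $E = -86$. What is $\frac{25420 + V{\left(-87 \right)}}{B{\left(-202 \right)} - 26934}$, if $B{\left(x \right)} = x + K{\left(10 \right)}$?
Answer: $- \frac{33947}{27139} \approx -1.2509$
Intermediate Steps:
$K{\left(m \right)} = -3$ ($K{\left(m \right)} = 7 - \left(-1\right) \left(-10\right) = 7 - 10 = -3$)
$B{\left(x \right)} = -3 + x$ ($B{\left(x \right)} = x - 3 = -3 + x$)
$V{\left(M \right)} = -86 + M^{2} - 12 M$ ($V{\left(M \right)} = \left(M^{2} - 12 M\right) - 86 = -86 + M^{2} - 12 M$)
$\frac{25420 + V{\left(-87 \right)}}{B{\left(-202 \right)} - 26934} = \frac{25420 - \left(-958 - 7569\right)}{\left(-3 - 202\right) - 26934} = \frac{25420 + \left(-86 + 7569 + 1044\right)}{-205 - 26934} = \frac{25420 + 8527}{-27139} = 33947 \left(- \frac{1}{27139}\right) = - \frac{33947}{27139}$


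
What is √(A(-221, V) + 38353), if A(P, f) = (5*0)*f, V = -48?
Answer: √38353 ≈ 195.84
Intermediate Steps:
A(P, f) = 0 (A(P, f) = 0*f = 0)
√(A(-221, V) + 38353) = √(0 + 38353) = √38353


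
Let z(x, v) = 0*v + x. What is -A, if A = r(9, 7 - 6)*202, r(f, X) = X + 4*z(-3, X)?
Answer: 2222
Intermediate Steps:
z(x, v) = x (z(x, v) = 0 + x = x)
r(f, X) = -12 + X (r(f, X) = X + 4*(-3) = X - 12 = -12 + X)
A = -2222 (A = (-12 + (7 - 6))*202 = (-12 + 1)*202 = -11*202 = -2222)
-A = -1*(-2222) = 2222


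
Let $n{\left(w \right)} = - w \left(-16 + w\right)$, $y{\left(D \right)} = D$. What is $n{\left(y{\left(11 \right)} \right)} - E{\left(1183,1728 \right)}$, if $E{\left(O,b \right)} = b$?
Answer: $-1673$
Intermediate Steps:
$n{\left(w \right)} = - w \left(-16 + w\right)$
$n{\left(y{\left(11 \right)} \right)} - E{\left(1183,1728 \right)} = 11 \left(16 - 11\right) - 1728 = 11 \cdot 5 - 1728 = 55 - 1728 = -1673$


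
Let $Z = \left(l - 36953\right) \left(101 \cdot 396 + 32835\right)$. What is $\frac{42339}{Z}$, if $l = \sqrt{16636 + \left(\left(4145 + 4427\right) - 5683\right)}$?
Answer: $- \frac{47410699}{3013668837588} - \frac{6415 \sqrt{781}}{3013668837588} \approx -1.5791 \cdot 10^{-5}$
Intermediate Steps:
$l = 5 \sqrt{781}$ ($l = \sqrt{16636 + \left(8572 - 5683\right)} = \sqrt{16636 + 2889} = \sqrt{19525} = 5 \sqrt{781} \approx 139.73$)
$Z = -2691323943 + 364155 \sqrt{781}$ ($Z = \left(5 \sqrt{781} - 36953\right) \left(101 \cdot 396 + 32835\right) = \left(-36953 + 5 \sqrt{781}\right) \left(39996 + 32835\right) = \left(-36953 + 5 \sqrt{781}\right) 72831 = -2691323943 + 364155 \sqrt{781} \approx -2.6811 \cdot 10^{9}$)
$\frac{42339}{Z} = \frac{42339}{-2691323943 + 364155 \sqrt{781}}$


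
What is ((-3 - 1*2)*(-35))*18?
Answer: 3150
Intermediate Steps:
((-3 - 1*2)*(-35))*18 = ((-3 - 2)*(-35))*18 = -5*(-35)*18 = 175*18 = 3150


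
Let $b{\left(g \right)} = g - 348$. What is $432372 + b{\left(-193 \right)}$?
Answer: $431831$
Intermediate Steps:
$b{\left(g \right)} = -348 + g$ ($b{\left(g \right)} = g - 348 = -348 + g$)
$432372 + b{\left(-193 \right)} = 432372 - 541 = 431831$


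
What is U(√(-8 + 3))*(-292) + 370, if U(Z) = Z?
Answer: 370 - 292*I*√5 ≈ 370.0 - 652.93*I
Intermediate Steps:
U(√(-8 + 3))*(-292) + 370 = √(-8 + 3)*(-292) + 370 = √(-5)*(-292) + 370 = (I*√5)*(-292) + 370 = -292*I*√5 + 370 = 370 - 292*I*√5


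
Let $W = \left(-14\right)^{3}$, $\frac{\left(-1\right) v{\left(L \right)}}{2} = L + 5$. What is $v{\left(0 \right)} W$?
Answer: $27440$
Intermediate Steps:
$v{\left(L \right)} = -10 - 2 L$ ($v{\left(L \right)} = - 2 \left(L + 5\right) = - 2 \left(5 + L\right) = -10 - 2 L$)
$W = -2744$
$v{\left(0 \right)} W = \left(-10 - 0\right) \left(-2744\right) = \left(-10 + 0\right) \left(-2744\right) = \left(-10\right) \left(-2744\right) = 27440$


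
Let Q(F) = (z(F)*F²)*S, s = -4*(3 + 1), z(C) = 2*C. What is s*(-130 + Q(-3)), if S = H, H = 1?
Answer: 2944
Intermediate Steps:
s = -16 (s = -4*4 = -16)
S = 1
Q(F) = 2*F³ (Q(F) = ((2*F)*F²)*1 = (2*F³)*1 = 2*F³)
s*(-130 + Q(-3)) = -16*(-130 + 2*(-3)³) = -16*(-130 + 2*(-27)) = -16*(-130 - 54) = -16*(-184) = 2944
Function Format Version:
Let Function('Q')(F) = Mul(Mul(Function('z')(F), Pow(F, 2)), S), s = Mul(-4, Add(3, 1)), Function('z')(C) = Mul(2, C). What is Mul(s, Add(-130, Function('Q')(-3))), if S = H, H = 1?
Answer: 2944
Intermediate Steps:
s = -16 (s = Mul(-4, 4) = -16)
S = 1
Function('Q')(F) = Mul(2, Pow(F, 3)) (Function('Q')(F) = Mul(Mul(Mul(2, F), Pow(F, 2)), 1) = Mul(Mul(2, Pow(F, 3)), 1) = Mul(2, Pow(F, 3)))
Mul(s, Add(-130, Function('Q')(-3))) = Mul(-16, Add(-130, Mul(2, Pow(-3, 3)))) = Mul(-16, Add(-130, Mul(2, -27))) = Mul(-16, Add(-130, -54)) = Mul(-16, -184) = 2944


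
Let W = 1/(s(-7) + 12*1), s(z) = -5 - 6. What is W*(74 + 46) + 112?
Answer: 232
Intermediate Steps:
s(z) = -11
W = 1 (W = 1/(-11 + 12*1) = 1/(-11 + 12) = 1/1 = 1)
W*(74 + 46) + 112 = 1*(74 + 46) + 112 = 1*120 + 112 = 120 + 112 = 232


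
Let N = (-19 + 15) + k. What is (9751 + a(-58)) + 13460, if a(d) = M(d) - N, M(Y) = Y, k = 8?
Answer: 23149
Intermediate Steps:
N = 4 (N = (-19 + 15) + 8 = -4 + 8 = 4)
a(d) = -4 + d (a(d) = d - 1*4 = d - 4 = -4 + d)
(9751 + a(-58)) + 13460 = (9751 + (-4 - 58)) + 13460 = (9751 - 62) + 13460 = 9689 + 13460 = 23149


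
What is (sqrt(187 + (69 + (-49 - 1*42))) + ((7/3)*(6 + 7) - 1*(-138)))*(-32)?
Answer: -16160/3 - 32*sqrt(165) ≈ -5797.7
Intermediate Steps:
(sqrt(187 + (69 + (-49 - 1*42))) + ((7/3)*(6 + 7) - 1*(-138)))*(-32) = (sqrt(187 + (69 + (-49 - 42))) + ((7*(1/3))*13 + 138))*(-32) = (sqrt(187 + (69 - 91)) + ((7/3)*13 + 138))*(-32) = (sqrt(187 - 22) + (91/3 + 138))*(-32) = (sqrt(165) + 505/3)*(-32) = (505/3 + sqrt(165))*(-32) = -16160/3 - 32*sqrt(165)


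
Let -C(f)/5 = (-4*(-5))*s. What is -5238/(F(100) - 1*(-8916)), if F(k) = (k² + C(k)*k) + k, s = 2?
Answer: 873/164 ≈ 5.3232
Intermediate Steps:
C(f) = -200 (C(f) = -5*(-4*(-5))*2 = -100*2 = -5*40 = -200)
F(k) = k² - 199*k (F(k) = (k² - 200*k) + k = k² - 199*k)
-5238/(F(100) - 1*(-8916)) = -5238/(100*(-199 + 100) - 1*(-8916)) = -5238/(100*(-99) + 8916) = -5238/(-9900 + 8916) = -5238/(-984) = -5238*(-1/984) = 873/164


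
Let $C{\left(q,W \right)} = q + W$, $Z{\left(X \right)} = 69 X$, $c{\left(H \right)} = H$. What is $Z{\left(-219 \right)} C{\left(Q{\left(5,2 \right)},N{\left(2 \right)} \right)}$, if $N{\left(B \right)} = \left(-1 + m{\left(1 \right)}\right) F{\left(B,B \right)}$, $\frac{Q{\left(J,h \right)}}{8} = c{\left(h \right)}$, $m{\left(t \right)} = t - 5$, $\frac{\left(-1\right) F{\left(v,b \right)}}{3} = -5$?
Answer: $891549$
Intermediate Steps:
$F{\left(v,b \right)} = 15$ ($F{\left(v,b \right)} = \left(-3\right) \left(-5\right) = 15$)
$m{\left(t \right)} = -5 + t$ ($m{\left(t \right)} = t - 5 = -5 + t$)
$Q{\left(J,h \right)} = 8 h$
$N{\left(B \right)} = -75$ ($N{\left(B \right)} = \left(-1 + \left(-5 + 1\right)\right) 15 = \left(-1 - 4\right) 15 = \left(-5\right) 15 = -75$)
$C{\left(q,W \right)} = W + q$
$Z{\left(-219 \right)} C{\left(Q{\left(5,2 \right)},N{\left(2 \right)} \right)} = 69 \left(-219\right) \left(-75 + 8 \cdot 2\right) = - 15111 \left(-75 + 16\right) = \left(-15111\right) \left(-59\right) = 891549$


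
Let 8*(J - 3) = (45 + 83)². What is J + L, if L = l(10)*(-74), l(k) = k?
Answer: 1311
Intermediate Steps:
J = 2051 (J = 3 + (45 + 83)²/8 = 3 + (⅛)*128² = 3 + (⅛)*16384 = 3 + 2048 = 2051)
L = -740 (L = 10*(-74) = -740)
J + L = 2051 - 740 = 1311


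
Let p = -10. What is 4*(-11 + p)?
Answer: -84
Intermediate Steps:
4*(-11 + p) = 4*(-11 - 10) = 4*(-21) = -84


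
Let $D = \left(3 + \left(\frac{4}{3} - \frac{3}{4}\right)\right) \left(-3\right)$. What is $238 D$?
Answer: $- \frac{5117}{2} \approx -2558.5$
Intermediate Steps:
$D = - \frac{43}{4}$ ($D = \left(3 + \left(4 \cdot \frac{1}{3} - \frac{3}{4}\right)\right) \left(-3\right) = \left(3 + \left(\frac{4}{3} - \frac{3}{4}\right)\right) \left(-3\right) = \left(3 + \frac{7}{12}\right) \left(-3\right) = \frac{43}{12} \left(-3\right) = - \frac{43}{4} \approx -10.75$)
$238 D = 238 \left(- \frac{43}{4}\right) = - \frac{5117}{2}$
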